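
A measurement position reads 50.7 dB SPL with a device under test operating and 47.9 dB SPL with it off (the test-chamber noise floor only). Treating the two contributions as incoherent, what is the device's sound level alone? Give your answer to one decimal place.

Subtract intensities: L_src = 10·log₁₀(10^(L_total/10) − 10^(L_bg/10)).
L_src = 10·log₁₀(10^(50.7/10) − 10^(47.9/10)) = 10·log₁₀(55830) = 47.5 dB SPL.

47.5 dB SPL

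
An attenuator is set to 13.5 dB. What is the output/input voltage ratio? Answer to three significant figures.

Voltage ratio = 10^(dB/20).
10^(-13.5/20) = 10^(-0.6750) = 0.211.

0.211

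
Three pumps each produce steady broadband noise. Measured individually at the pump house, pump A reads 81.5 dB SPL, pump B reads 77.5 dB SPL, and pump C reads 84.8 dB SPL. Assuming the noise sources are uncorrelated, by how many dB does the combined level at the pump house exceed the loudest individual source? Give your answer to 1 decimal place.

2.2 dB

Uncorrelated sources add in intensity (power), not in dB.
L_total = 10·log₁₀(10^(81.5/10) + 10^(77.5/10) + 10^(84.8/10)) = 86.99 dB SPL.
Excess over the loudest (84.8 dB): 86.99 − 84.8 = 2.2 dB.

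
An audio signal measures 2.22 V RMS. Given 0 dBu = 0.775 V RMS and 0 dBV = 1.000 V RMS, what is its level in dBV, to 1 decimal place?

+6.9 dBV

dBV = 20·log₁₀(V / 1.000 V).
20·log₁₀(2.22/1.000) = +6.9 dBV.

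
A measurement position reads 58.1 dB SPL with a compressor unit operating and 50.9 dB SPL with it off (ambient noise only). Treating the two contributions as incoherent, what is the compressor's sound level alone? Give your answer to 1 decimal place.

Subtract intensities: L_src = 10·log₁₀(10^(L_total/10) − 10^(L_bg/10)).
L_src = 10·log₁₀(10^(58.1/10) − 10^(50.9/10)) = 10·log₁₀(522600) = 57.2 dB SPL.

57.2 dB SPL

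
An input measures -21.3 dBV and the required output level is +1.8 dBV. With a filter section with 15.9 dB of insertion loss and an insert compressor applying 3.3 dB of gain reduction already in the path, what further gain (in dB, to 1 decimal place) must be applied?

42.3 dB

The required make-up gain is the shortfall in the dB sum.
G = +1.8 − (-21.3) + 15.9 + 3.3 = 42.3 dB.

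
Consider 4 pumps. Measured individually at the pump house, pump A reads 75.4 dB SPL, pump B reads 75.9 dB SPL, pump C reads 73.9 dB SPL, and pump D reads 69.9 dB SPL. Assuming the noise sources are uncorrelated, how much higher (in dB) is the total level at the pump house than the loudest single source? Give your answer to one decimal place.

Uncorrelated sources add in intensity (power), not in dB.
L_total = 10·log₁₀(10^(75.4/10) + 10^(75.9/10) + 10^(73.9/10) + 10^(69.9/10)) = 80.33 dB SPL.
Excess over the loudest (75.9 dB): 80.33 − 75.9 = 4.4 dB.

4.4 dB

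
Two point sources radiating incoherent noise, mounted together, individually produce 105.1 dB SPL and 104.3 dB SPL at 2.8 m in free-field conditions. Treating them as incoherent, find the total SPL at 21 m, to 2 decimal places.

Combined at 2.8 m: 10·log₁₀(10^(105.1/10)+10^(104.3/10)) = 107.729 dB SPL.
Then apply −20·log₁₀(21/2.8) = -17.501 dB → 90.23 dB SPL.

90.23 dB SPL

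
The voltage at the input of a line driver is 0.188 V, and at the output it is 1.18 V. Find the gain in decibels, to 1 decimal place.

16.0 dB

Voltage ratio → dB uses the 20·log₁₀ form:
20·log₁₀(1.18/0.188) = 20·log₁₀(6.277) = 16.0 dB.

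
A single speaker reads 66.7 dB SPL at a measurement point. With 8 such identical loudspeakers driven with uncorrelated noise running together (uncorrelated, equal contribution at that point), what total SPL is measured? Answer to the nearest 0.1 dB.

75.7 dB SPL

8 equal incoherent sources raise the level by 10·log₁₀(8) = 9.03 dB.
L_total = 66.7 + 9.03 = 75.7 dB SPL.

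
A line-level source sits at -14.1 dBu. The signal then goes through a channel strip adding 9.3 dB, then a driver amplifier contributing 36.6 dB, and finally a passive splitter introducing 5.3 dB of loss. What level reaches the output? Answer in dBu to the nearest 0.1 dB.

+26.5 dBu

In dB, series stages simply add:
-14.1 + 9.3 + 36.6 − 5.3 = +26.5 dBu.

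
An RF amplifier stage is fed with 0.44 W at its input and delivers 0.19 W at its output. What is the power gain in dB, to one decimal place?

-3.6 dB

Power is a power quantity, so gain = 10·log₁₀(P_out/P_in).
10·log₁₀(0.19/0.44) = 10·log₁₀(0.4318) = -3.6 dB.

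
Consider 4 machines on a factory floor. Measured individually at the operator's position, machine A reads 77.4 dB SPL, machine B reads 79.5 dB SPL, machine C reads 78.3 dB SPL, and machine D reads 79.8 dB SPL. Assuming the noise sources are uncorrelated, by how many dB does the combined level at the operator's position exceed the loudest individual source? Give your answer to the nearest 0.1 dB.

5.1 dB

Uncorrelated sources add in intensity (power), not in dB.
L_total = 10·log₁₀(10^(77.4/10) + 10^(79.5/10) + 10^(78.3/10) + 10^(79.8/10)) = 84.87 dB SPL.
Excess over the loudest (79.8 dB): 84.87 − 79.8 = 5.1 dB.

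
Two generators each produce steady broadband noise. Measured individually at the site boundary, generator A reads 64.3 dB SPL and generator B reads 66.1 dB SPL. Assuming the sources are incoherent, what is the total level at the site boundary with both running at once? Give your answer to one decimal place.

Add the sources as powers (linear), then convert back to dB:
L_total = 10·log₁₀(10^(64.3/10) + 10^(66.1/10)) = 10·log₁₀(6765000) = 68.3 dB SPL.

68.3 dB SPL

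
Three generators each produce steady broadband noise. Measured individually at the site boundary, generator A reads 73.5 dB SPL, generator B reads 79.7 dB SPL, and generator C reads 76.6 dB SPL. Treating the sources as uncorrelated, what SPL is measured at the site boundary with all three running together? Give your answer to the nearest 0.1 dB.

Uncorrelated sources add in intensity (power), not in dB.
L_total = 10·log₁₀(10^(73.5/10) + 10^(79.7/10) + 10^(76.6/10)) = 10·log₁₀(161400000) = 82.1 dB SPL.

82.1 dB SPL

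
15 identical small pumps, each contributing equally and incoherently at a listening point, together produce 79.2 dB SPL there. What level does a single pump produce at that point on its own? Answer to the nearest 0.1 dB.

15 equal incoherent sources add 10·log₁₀(15) = 11.76 dB over one source.
L_one = 79.2 − 11.76 = 67.4 dB SPL.

67.4 dB SPL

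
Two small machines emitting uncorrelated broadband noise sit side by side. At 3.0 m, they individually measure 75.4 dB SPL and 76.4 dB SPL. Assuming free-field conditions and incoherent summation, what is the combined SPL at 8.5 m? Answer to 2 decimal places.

Combined at 3.0 m: 10·log₁₀(10^(75.4/10)+10^(76.4/10)) = 78.939 dB SPL.
Then apply −20·log₁₀(8.5/3.0) = -9.046 dB → 69.89 dB SPL.

69.89 dB SPL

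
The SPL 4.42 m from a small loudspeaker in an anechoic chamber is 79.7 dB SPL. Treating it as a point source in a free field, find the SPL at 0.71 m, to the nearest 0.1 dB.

Inverse-square spreading gives ΔL = −20·log₁₀(d₂/d₁).
ΔL = −20·log₁₀(0.71/4.42) = 15.88 dB, so L₂ = 79.7 + (15.88) = 95.6 dB SPL.

95.6 dB SPL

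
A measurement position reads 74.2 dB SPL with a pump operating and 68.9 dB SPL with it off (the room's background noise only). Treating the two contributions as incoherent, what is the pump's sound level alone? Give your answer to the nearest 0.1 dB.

72.7 dB SPL

Background correction is a power subtraction:
L_src = 10·log₁₀(10^(74.2/10) − 10^(68.9/10)) = 10·log₁₀(18540000) = 72.7 dB SPL.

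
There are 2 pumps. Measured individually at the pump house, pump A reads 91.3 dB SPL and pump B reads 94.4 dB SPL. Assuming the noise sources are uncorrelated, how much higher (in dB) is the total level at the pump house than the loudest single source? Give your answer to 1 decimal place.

1.7 dB

Uncorrelated sources add in intensity (power), not in dB.
L_total = 10·log₁₀(10^(91.3/10) + 10^(94.4/10)) = 96.13 dB SPL.
Excess over the loudest (94.4 dB): 96.13 − 94.4 = 1.7 dB.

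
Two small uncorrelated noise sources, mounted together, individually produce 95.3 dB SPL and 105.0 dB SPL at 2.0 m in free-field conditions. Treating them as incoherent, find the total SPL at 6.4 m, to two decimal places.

Combined at 2.0 m: 10·log₁₀(10^(95.3/10)+10^(105.0/10)) = 105.442 dB SPL.
Then apply −20·log₁₀(6.4/2.0) = -10.103 dB → 95.34 dB SPL.

95.34 dB SPL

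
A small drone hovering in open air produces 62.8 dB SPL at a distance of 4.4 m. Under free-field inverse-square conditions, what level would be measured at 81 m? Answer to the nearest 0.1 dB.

For a point source in a free field, ΔL = −20·log₁₀(d₂/d₁).
ΔL = −20·log₁₀(81/4.4) = -25.30 dB, so L₂ = 62.8 + (-25.30) = 37.5 dB SPL.

37.5 dB SPL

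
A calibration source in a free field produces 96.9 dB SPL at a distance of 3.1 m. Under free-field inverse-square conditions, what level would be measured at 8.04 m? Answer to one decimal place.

Free-field point source: level drops by 20·log₁₀ of the distance ratio.
ΔL = −20·log₁₀(8.04/3.1) = -8.28 dB, so L₂ = 96.9 + (-8.28) = 88.6 dB SPL.

88.6 dB SPL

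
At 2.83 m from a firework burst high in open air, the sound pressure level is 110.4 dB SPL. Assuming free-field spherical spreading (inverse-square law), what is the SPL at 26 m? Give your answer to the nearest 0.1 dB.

Inverse-square spreading gives ΔL = −20·log₁₀(d₂/d₁).
ΔL = −20·log₁₀(26/2.83) = -19.26 dB, so L₂ = 110.4 + (-19.26) = 91.1 dB SPL.

91.1 dB SPL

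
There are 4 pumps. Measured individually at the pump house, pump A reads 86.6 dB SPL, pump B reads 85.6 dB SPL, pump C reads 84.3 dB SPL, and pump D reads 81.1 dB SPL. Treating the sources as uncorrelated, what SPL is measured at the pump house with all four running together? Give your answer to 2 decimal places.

Incoherent sources sum as intensities:
L_total = 10·log₁₀(10^(86.6/10) + 10^(85.6/10) + 10^(84.3/10) + 10^(81.1/10)) = 10·log₁₀(1218000000) = 90.86 dB SPL.

90.86 dB SPL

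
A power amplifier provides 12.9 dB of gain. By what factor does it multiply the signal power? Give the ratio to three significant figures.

19.5

Power ratio = 10^(dB/10).
10^(12.9/10) = 10^(1.290) = 19.5.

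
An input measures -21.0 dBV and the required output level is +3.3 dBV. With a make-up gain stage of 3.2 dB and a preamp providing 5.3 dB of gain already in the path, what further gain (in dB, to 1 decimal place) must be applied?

The required make-up gain is the shortfall in the dB sum.
G = +3.3 − (-21.0) − 3.2 − 5.3 = 15.8 dB.

15.8 dB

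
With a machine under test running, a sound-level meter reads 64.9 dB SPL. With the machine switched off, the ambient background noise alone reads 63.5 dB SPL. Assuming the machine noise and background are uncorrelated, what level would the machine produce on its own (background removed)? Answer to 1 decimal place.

59.3 dB SPL

Remove the background by subtracting linear intensities:
L_src = 10·log₁₀(10^(64.9/10) − 10^(63.5/10)) = 10·log₁₀(851600) = 59.3 dB SPL.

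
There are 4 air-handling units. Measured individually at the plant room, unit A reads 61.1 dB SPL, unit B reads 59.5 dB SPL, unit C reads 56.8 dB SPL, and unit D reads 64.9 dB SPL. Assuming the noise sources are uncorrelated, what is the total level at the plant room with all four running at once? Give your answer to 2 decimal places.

67.60 dB SPL

Uncorrelated sources add in intensity (power), not in dB.
L_total = 10·log₁₀(10^(61.1/10) + 10^(59.5/10) + 10^(56.8/10) + 10^(64.9/10)) = 10·log₁₀(5748000) = 67.60 dB SPL.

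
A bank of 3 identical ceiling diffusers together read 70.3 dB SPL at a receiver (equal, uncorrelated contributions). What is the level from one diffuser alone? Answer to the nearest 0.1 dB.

65.5 dB SPL

3 equal incoherent sources add 10·log₁₀(3) = 4.77 dB over one source.
L_one = 70.3 − 4.77 = 65.5 dB SPL.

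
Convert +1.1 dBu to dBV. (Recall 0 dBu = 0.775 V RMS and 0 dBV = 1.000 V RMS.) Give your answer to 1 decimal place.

-1.1 dBV

The offset between the scales is 20·log₁₀(0.775/1.000) = −2.214 dB.
So dBV = +1.1 − 2.214 = -1.1 dBV.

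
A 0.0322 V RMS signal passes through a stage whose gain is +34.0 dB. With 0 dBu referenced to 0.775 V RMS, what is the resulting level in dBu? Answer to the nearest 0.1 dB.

Input level: 20·log₁₀(0.0322/0.775) = -27.63 dBu.
Output: -27.63 + 34.0 = +6.4 dBu.

+6.4 dBu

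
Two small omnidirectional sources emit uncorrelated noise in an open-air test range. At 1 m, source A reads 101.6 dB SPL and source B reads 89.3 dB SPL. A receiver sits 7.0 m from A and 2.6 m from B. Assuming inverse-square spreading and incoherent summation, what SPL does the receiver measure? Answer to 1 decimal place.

At the listener: L_A = 101.6 − 20·log₁₀(7.0) = 84.70 dB; L_B = 89.3 − 20·log₁₀(2.6) = 81.00 dB.
Combined: 10·log₁₀(10^(84.70/10)+10^(81.00/10)) = 86.2 dB SPL.

86.2 dB SPL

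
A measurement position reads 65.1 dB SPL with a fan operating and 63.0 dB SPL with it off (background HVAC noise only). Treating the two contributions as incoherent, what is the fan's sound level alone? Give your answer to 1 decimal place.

60.9 dB SPL

Remove the background by subtracting linear intensities:
L_src = 10·log₁₀(10^(65.1/10) − 10^(63.0/10)) = 10·log₁₀(1241000) = 60.9 dB SPL.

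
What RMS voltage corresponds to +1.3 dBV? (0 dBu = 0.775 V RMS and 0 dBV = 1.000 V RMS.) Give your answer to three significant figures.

1.16 V

V = 1.000 V × 10^(+1.3/20).
= 1.000 × 1.161 = 1.16 V.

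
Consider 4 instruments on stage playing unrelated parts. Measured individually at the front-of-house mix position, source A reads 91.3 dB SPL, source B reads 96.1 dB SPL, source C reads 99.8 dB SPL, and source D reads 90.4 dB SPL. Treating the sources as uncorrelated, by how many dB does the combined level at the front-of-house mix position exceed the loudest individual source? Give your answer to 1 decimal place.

Add the sources as powers (linear), then convert back to dB:
L_total = 10·log₁₀(10^(91.3/10) + 10^(96.1/10) + 10^(99.8/10) + 10^(90.4/10)) = 102.06 dB SPL.
Excess over the loudest (99.8 dB): 102.06 − 99.8 = 2.3 dB.

2.3 dB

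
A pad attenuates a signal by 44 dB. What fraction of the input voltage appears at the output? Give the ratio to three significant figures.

0.00631

Voltage ratio = 10^(dB/20).
10^(-44/20) = 10^(-2.200) = 0.00631.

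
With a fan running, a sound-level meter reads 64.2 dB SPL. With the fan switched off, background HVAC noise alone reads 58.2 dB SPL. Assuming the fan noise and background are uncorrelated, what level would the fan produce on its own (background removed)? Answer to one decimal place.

62.9 dB SPL

Background correction is a power subtraction:
L_src = 10·log₁₀(10^(64.2/10) − 10^(58.2/10)) = 10·log₁₀(1970000) = 62.9 dB SPL.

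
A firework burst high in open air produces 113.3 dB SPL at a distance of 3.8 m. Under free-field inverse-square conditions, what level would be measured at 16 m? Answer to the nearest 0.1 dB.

100.8 dB SPL

Inverse-square spreading gives ΔL = −20·log₁₀(d₂/d₁).
ΔL = −20·log₁₀(16/3.8) = -12.49 dB, so L₂ = 113.3 + (-12.49) = 100.8 dB SPL.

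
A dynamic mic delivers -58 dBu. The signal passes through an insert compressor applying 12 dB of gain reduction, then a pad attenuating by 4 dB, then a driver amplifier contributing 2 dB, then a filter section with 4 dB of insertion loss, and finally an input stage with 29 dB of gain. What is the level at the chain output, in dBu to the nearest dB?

Cascaded gains and losses add directly in dB.
-58 − 12 − 4 + 2 − 4 + 29 = -47 dBu.

-47 dBu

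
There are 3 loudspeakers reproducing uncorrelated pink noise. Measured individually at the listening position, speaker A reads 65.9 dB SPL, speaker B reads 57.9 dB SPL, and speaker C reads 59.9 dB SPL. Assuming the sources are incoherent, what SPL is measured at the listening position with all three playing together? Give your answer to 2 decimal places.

Add the sources as powers (linear), then convert back to dB:
L_total = 10·log₁₀(10^(65.9/10) + 10^(57.9/10) + 10^(59.9/10)) = 10·log₁₀(5484000) = 67.39 dB SPL.

67.39 dB SPL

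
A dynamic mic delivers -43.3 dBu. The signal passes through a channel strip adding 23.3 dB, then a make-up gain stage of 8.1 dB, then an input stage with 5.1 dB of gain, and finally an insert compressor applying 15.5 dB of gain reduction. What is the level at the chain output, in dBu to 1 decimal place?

-22.3 dBu

Gain stages sum in dB:
-43.3 + 23.3 + 8.1 + 5.1 − 15.5 = -22.3 dBu.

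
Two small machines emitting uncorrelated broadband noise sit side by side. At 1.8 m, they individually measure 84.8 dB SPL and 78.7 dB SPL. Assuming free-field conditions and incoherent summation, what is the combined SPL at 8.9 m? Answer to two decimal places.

Combined at 1.8 m: 10·log₁₀(10^(84.8/10)+10^(78.7/10)) = 85.753 dB SPL.
Then apply −20·log₁₀(8.9/1.8) = -13.882 dB → 71.87 dB SPL.

71.87 dB SPL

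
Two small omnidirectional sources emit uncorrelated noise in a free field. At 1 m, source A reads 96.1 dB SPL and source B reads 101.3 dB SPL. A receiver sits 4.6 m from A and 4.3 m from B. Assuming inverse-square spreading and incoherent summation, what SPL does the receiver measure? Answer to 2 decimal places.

89.65 dB SPL

At the listener: L_A = 96.1 − 20·log₁₀(4.6) = 82.845 dB; L_B = 101.3 − 20·log₁₀(4.3) = 88.631 dB.
Combined: 10·log₁₀(10^(82.845/10)+10^(88.631/10)) = 89.65 dB SPL.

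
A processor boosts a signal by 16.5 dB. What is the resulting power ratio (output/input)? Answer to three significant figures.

44.7

Power ratio = 10^(dB/10).
10^(16.5/10) = 10^(1.650) = 44.7.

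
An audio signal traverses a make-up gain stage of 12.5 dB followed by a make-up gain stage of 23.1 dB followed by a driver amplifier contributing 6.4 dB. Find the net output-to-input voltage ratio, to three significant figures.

Net gain = 12.5 + 23.1 + 6.4 = 42.0 dB.
Voltage ratio = 10^(42.0/20) = 126.

126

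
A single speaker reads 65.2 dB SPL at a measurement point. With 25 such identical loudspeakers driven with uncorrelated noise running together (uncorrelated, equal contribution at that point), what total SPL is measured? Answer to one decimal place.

25 equal incoherent sources raise the level by 10·log₁₀(25) = 13.98 dB.
L_total = 65.2 + 13.98 = 79.2 dB SPL.

79.2 dB SPL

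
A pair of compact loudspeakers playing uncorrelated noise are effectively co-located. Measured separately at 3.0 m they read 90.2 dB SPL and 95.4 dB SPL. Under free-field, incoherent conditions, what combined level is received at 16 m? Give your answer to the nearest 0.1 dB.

Combined at 3.0 m: 10·log₁₀(10^(90.2/10)+10^(95.4/10)) = 96.55 dB SPL.
Then apply −20·log₁₀(16/3.0) = -14.54 dB → 82.0 dB SPL.

82.0 dB SPL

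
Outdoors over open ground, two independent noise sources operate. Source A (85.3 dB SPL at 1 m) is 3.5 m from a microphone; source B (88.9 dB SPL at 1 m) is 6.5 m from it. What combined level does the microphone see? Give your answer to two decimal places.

At the listener: L_A = 85.3 − 20·log₁₀(3.5) = 74.419 dB; L_B = 88.9 − 20·log₁₀(6.5) = 72.642 dB.
Combined: 10·log₁₀(10^(74.419/10)+10^(72.642/10)) = 76.63 dB SPL.

76.63 dB SPL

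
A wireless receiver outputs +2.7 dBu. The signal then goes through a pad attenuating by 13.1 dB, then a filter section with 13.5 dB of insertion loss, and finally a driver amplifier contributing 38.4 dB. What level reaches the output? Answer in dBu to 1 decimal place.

Gain stages sum in dB:
+2.7 − 13.1 − 13.5 + 38.4 = +14.5 dBu.

+14.5 dBu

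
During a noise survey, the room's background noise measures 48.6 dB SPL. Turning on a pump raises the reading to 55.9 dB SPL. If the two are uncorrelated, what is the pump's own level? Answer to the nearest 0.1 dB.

Remove the background by subtracting linear intensities:
L_src = 10·log₁₀(10^(55.9/10) − 10^(48.6/10)) = 10·log₁₀(316600) = 55.0 dB SPL.

55.0 dB SPL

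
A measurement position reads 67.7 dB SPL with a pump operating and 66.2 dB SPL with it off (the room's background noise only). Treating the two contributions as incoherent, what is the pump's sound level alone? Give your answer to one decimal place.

62.4 dB SPL

Remove the background by subtracting linear intensities:
L_src = 10·log₁₀(10^(67.7/10) − 10^(66.2/10)) = 10·log₁₀(1720000) = 62.4 dB SPL.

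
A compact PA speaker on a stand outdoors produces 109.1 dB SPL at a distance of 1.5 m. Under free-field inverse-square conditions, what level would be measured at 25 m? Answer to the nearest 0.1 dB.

84.7 dB SPL

Free-field point source: level drops by 20·log₁₀ of the distance ratio.
ΔL = −20·log₁₀(25/1.5) = -24.44 dB, so L₂ = 109.1 + (-24.44) = 84.7 dB SPL.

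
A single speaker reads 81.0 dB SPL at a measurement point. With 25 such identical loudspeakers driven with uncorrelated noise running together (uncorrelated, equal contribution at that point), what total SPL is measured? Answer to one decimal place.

25 equal incoherent sources raise the level by 10·log₁₀(25) = 13.98 dB.
L_total = 81.0 + 13.98 = 95.0 dB SPL.

95.0 dB SPL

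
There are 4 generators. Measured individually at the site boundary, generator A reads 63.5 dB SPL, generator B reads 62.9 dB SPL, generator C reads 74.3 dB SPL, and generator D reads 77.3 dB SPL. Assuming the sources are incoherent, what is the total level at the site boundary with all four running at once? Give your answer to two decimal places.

Incoherent sources sum as intensities:
L_total = 10·log₁₀(10^(63.5/10) + 10^(62.9/10) + 10^(74.3/10) + 10^(77.3/10)) = 10·log₁₀(84810000) = 79.28 dB SPL.

79.28 dB SPL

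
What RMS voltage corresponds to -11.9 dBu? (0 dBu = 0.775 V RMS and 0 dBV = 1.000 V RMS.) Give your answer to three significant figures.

V = 0.775 V × 10^(-11.9/20).
= 0.775 × 0.2541 = 0.197 V.

0.197 V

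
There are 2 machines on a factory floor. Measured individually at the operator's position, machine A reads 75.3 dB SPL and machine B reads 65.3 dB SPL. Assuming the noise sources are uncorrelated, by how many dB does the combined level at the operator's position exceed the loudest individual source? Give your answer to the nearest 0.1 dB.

Add the sources as powers (linear), then convert back to dB:
L_total = 10·log₁₀(10^(75.3/10) + 10^(65.3/10)) = 75.71 dB SPL.
Excess over the loudest (75.3 dB): 75.71 − 75.3 = 0.4 dB.

0.4 dB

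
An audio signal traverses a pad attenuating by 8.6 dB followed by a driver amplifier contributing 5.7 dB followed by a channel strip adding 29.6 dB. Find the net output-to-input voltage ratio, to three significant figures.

21.6

Net gain = (−8.6) + 5.7 + 29.6 = 26.7 dB.
Voltage ratio = 10^(26.7/20) = 21.6.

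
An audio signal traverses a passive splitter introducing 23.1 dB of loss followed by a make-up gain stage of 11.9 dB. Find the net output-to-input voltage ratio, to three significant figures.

Net gain = (−23.1) + 11.9 = -11.2 dB.
Voltage ratio = 10^(-11.2/20) = 0.275.

0.275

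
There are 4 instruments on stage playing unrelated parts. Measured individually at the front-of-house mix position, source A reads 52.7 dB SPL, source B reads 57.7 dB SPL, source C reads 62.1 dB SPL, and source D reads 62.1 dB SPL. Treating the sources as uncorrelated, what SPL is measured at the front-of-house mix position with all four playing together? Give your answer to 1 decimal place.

66.0 dB SPL

Incoherent sources sum as intensities:
L_total = 10·log₁₀(10^(52.7/10) + 10^(57.7/10) + 10^(62.1/10) + 10^(62.1/10)) = 10·log₁₀(4019000) = 66.0 dB SPL.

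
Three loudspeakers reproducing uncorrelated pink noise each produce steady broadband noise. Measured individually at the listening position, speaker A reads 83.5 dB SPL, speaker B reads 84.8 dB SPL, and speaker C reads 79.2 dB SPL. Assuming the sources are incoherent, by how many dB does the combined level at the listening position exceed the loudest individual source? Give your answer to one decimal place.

3.0 dB

Uncorrelated sources add in intensity (power), not in dB.
L_total = 10·log₁₀(10^(83.5/10) + 10^(84.8/10) + 10^(79.2/10)) = 87.85 dB SPL.
Excess over the loudest (84.8 dB): 87.85 − 84.8 = 3.0 dB.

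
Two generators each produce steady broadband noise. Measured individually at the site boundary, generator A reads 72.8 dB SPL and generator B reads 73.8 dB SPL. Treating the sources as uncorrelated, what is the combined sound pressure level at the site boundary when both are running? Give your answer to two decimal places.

Incoherent sources sum as intensities:
L_total = 10·log₁₀(10^(72.8/10) + 10^(73.8/10)) = 10·log₁₀(43040000) = 76.34 dB SPL.

76.34 dB SPL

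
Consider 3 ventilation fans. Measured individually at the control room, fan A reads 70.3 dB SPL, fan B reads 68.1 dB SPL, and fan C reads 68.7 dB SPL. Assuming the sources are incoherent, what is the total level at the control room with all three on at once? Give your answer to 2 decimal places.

73.91 dB SPL

Uncorrelated sources add in intensity (power), not in dB.
L_total = 10·log₁₀(10^(70.3/10) + 10^(68.1/10) + 10^(68.7/10)) = 10·log₁₀(24580000) = 73.91 dB SPL.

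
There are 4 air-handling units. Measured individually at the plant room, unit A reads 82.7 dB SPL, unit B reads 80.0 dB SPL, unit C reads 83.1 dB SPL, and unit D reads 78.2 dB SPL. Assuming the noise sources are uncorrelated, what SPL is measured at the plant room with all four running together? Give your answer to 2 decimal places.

Add the sources as powers (linear), then convert back to dB:
L_total = 10·log₁₀(10^(82.7/10) + 10^(80.0/10) + 10^(83.1/10) + 10^(78.2/10)) = 10·log₁₀(556500000) = 87.45 dB SPL.

87.45 dB SPL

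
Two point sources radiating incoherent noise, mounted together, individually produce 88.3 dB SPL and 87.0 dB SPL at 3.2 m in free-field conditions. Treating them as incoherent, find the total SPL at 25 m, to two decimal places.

Combined at 3.2 m: 10·log₁₀(10^(88.3/10)+10^(87.0/10)) = 90.709 dB SPL.
Then apply −20·log₁₀(25/3.2) = -17.856 dB → 72.85 dB SPL.

72.85 dB SPL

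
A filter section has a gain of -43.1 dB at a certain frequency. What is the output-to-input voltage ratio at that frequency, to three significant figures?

0.00700

Voltage ratio = 10^(dB/20).
10^(-43.1/20) = 10^(-2.155) = 0.00700.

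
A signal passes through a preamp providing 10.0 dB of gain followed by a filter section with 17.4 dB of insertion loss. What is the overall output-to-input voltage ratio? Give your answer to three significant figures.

0.427

Net gain = 10.0 + (−17.4) = -7.4 dB.
Voltage ratio = 10^(-7.4/20) = 0.427.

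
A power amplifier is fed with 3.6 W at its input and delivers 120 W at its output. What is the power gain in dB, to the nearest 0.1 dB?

Power is a power quantity, so gain = 10·log₁₀(P_out/P_in).
10·log₁₀(120/3.6) = 10·log₁₀(33.33) = 15.2 dB.

15.2 dB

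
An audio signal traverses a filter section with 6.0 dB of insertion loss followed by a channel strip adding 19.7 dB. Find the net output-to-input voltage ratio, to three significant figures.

4.84

Net gain = (−6.0) + 19.7 = 13.7 dB.
Voltage ratio = 10^(13.7/20) = 4.84.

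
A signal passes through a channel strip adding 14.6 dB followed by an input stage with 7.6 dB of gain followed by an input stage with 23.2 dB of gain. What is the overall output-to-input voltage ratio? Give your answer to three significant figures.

Net gain = 14.6 + 7.6 + 23.2 = 45.4 dB.
Voltage ratio = 10^(45.4/20) = 186.

186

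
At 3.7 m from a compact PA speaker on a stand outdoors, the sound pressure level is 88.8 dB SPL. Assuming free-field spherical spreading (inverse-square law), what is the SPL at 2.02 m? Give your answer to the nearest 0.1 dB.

94.1 dB SPL

Inverse-square spreading gives ΔL = −20·log₁₀(d₂/d₁).
ΔL = −20·log₁₀(2.02/3.7) = 5.26 dB, so L₂ = 88.8 + (5.26) = 94.1 dB SPL.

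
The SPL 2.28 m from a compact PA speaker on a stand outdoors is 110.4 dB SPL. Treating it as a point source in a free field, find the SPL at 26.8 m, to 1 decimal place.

Free-field point source: level drops by 20·log₁₀ of the distance ratio.
ΔL = −20·log₁₀(26.8/2.28) = -21.40 dB, so L₂ = 110.4 + (-21.40) = 89.0 dB SPL.

89.0 dB SPL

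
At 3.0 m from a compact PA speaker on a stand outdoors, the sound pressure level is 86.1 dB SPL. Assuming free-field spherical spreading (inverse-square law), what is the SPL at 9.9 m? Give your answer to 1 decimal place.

Free-field point source: level drops by 20·log₁₀ of the distance ratio.
ΔL = −20·log₁₀(9.9/3.0) = -10.37 dB, so L₂ = 86.1 + (-10.37) = 75.7 dB SPL.

75.7 dB SPL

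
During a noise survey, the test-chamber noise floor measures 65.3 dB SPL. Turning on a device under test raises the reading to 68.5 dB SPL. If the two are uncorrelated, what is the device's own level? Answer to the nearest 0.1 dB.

Remove the background by subtracting linear intensities:
L_src = 10·log₁₀(10^(68.5/10) − 10^(65.3/10)) = 10·log₁₀(3691000) = 65.7 dB SPL.

65.7 dB SPL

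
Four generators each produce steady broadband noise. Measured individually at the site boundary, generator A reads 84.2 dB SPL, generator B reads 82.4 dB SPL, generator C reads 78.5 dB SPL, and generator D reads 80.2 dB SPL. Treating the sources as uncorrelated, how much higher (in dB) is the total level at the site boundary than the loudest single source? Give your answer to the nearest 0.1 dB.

Add the sources as powers (linear), then convert back to dB:
L_total = 10·log₁₀(10^(84.2/10) + 10^(82.4/10) + 10^(78.5/10) + 10^(80.2/10)) = 87.87 dB SPL.
Excess over the loudest (84.2 dB): 87.87 − 84.2 = 3.7 dB.

3.7 dB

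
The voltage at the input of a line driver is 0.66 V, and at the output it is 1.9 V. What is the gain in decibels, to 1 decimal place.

Voltage is an amplitude quantity, so gain = 20·log₁₀(V_out/V_in).
20·log₁₀(1.9/0.66) = 20·log₁₀(2.879) = 9.2 dB.

9.2 dB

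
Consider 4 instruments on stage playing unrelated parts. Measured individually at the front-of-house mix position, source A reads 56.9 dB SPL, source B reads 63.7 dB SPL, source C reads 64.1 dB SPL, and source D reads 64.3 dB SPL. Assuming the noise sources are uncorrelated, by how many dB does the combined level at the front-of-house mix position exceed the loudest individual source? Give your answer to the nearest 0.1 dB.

4.8 dB

Uncorrelated sources add in intensity (power), not in dB.
L_total = 10·log₁₀(10^(56.9/10) + 10^(63.7/10) + 10^(64.1/10) + 10^(64.3/10)) = 69.08 dB SPL.
Excess over the loudest (64.3 dB): 69.08 − 64.3 = 4.8 dB.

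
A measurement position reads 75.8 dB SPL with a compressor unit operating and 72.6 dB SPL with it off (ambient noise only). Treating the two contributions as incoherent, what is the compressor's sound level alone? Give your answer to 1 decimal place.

73.0 dB SPL

Remove the background by subtracting linear intensities:
L_src = 10·log₁₀(10^(75.8/10) − 10^(72.6/10)) = 10·log₁₀(19820000) = 73.0 dB SPL.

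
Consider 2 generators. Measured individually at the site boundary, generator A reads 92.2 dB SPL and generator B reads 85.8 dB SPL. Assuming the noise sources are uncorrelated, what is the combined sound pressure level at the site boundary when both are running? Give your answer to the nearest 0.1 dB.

Uncorrelated sources add in intensity (power), not in dB.
L_total = 10·log₁₀(10^(92.2/10) + 10^(85.8/10)) = 10·log₁₀(2040000000) = 93.1 dB SPL.

93.1 dB SPL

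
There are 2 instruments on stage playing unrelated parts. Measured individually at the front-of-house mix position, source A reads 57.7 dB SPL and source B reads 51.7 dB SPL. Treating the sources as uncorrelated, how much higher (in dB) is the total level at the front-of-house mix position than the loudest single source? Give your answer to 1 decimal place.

1.0 dB

Incoherent sources sum as intensities:
L_total = 10·log₁₀(10^(57.7/10) + 10^(51.7/10)) = 58.67 dB SPL.
Excess over the loudest (57.7 dB): 58.67 − 57.7 = 1.0 dB.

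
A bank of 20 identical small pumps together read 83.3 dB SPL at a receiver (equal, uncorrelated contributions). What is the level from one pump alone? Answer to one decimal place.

20 equal incoherent sources add 10·log₁₀(20) = 13.01 dB over one source.
L_one = 83.3 − 13.01 = 70.3 dB SPL.

70.3 dB SPL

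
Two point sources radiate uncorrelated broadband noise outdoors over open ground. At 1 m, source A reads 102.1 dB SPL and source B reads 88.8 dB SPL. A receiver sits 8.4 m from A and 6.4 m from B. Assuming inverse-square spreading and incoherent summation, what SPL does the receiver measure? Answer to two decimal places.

83.95 dB SPL

At the listener: L_A = 102.1 − 20·log₁₀(8.4) = 83.614 dB; L_B = 88.8 − 20·log₁₀(6.4) = 72.676 dB.
Combined: 10·log₁₀(10^(83.614/10)+10^(72.676/10)) = 83.95 dB SPL.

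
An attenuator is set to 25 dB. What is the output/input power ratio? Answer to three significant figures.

0.00316

Power ratio = 10^(dB/10).
10^(-25/10) = 10^(-2.500) = 0.00316.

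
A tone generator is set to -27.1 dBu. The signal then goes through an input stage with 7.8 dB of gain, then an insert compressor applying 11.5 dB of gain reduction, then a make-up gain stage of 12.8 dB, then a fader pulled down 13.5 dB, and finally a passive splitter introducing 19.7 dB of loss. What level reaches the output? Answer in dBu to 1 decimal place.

Cascaded gains and losses add directly in dB.
-27.1 + 7.8 − 11.5 + 12.8 − 13.5 − 19.7 = -51.2 dBu.

-51.2 dBu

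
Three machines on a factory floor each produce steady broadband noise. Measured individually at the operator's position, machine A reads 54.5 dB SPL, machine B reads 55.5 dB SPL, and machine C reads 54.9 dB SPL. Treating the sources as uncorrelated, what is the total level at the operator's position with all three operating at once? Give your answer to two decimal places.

59.76 dB SPL

Add the sources as powers (linear), then convert back to dB:
L_total = 10·log₁₀(10^(54.5/10) + 10^(55.5/10) + 10^(54.9/10)) = 10·log₁₀(945700) = 59.76 dB SPL.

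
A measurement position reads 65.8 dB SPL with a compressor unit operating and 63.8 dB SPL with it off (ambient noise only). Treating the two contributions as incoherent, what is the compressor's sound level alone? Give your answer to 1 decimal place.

Subtract intensities: L_src = 10·log₁₀(10^(L_total/10) − 10^(L_bg/10)).
L_src = 10·log₁₀(10^(65.8/10) − 10^(63.8/10)) = 10·log₁₀(1403000) = 61.5 dB SPL.

61.5 dB SPL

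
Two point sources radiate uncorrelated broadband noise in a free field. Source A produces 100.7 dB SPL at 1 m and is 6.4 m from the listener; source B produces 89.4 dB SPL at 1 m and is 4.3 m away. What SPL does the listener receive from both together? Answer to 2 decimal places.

At the listener: L_A = 100.7 − 20·log₁₀(6.4) = 84.576 dB; L_B = 89.4 − 20·log₁₀(4.3) = 76.731 dB.
Combined: 10·log₁₀(10^(84.576/10)+10^(76.731/10)) = 85.24 dB SPL.

85.24 dB SPL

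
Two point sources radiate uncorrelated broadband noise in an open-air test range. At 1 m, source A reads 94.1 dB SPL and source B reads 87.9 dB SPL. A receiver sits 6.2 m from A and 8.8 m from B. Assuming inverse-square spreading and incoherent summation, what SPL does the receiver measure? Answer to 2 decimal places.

At the listener: L_A = 94.1 − 20·log₁₀(6.2) = 78.252 dB; L_B = 87.9 − 20·log₁₀(8.8) = 69.010 dB.
Combined: 10·log₁₀(10^(78.252/10)+10^(69.010/10)) = 78.74 dB SPL.

78.74 dB SPL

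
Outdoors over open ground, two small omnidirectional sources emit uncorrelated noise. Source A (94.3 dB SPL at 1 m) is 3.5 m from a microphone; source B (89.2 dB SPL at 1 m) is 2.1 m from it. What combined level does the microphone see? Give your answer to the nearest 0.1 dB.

At the listener: L_A = 94.3 − 20·log₁₀(3.5) = 83.42 dB; L_B = 89.2 − 20·log₁₀(2.1) = 82.76 dB.
Combined: 10·log₁₀(10^(83.42/10)+10^(82.76/10)) = 86.1 dB SPL.

86.1 dB SPL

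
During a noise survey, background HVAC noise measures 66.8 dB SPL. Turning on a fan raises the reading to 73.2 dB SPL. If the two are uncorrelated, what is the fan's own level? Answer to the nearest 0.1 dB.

72.1 dB SPL

Background correction is a power subtraction:
L_src = 10·log₁₀(10^(73.2/10) − 10^(66.8/10)) = 10·log₁₀(16110000) = 72.1 dB SPL.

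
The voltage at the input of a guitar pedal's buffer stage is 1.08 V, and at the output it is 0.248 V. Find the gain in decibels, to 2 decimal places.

-12.78 dB

Voltage ratio → dB uses the 20·log₁₀ form:
20·log₁₀(0.248/1.08) = 20·log₁₀(0.2296) = -12.78 dB.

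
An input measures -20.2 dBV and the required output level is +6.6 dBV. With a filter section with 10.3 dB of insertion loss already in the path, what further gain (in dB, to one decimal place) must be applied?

37.1 dB

The required make-up gain is the shortfall in the dB sum.
G = +6.6 − (-20.2) + 10.3 = 37.1 dB.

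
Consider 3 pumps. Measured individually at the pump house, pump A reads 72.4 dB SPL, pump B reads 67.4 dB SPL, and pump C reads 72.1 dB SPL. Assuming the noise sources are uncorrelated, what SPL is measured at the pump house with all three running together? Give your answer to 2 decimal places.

Uncorrelated sources add in intensity (power), not in dB.
L_total = 10·log₁₀(10^(72.4/10) + 10^(67.4/10) + 10^(72.1/10)) = 10·log₁₀(39090000) = 75.92 dB SPL.

75.92 dB SPL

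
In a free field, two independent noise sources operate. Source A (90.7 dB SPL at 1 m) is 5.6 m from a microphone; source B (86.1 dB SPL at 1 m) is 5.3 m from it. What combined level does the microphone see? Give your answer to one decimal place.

At the listener: L_A = 90.7 − 20·log₁₀(5.6) = 75.74 dB; L_B = 86.1 − 20·log₁₀(5.3) = 71.61 dB.
Combined: 10·log₁₀(10^(75.74/10)+10^(71.61/10)) = 77.2 dB SPL.

77.2 dB SPL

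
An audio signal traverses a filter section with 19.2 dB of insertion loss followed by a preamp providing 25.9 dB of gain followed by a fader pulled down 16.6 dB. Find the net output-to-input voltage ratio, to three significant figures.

0.320

Net gain = (−19.2) + 25.9 + (−16.6) = -9.9 dB.
Voltage ratio = 10^(-9.9/20) = 0.320.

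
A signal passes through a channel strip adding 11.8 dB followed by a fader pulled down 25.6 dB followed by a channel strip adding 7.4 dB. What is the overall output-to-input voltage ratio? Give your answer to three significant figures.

0.479

Net gain = 11.8 + (−25.6) + 7.4 = -6.4 dB.
Voltage ratio = 10^(-6.4/20) = 0.479.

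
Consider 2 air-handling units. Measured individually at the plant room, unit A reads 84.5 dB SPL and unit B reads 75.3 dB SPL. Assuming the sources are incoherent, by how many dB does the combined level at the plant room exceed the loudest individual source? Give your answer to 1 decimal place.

0.5 dB

Incoherent sources sum as intensities:
L_total = 10·log₁₀(10^(84.5/10) + 10^(75.3/10)) = 84.99 dB SPL.
Excess over the loudest (84.5 dB): 84.99 − 84.5 = 0.5 dB.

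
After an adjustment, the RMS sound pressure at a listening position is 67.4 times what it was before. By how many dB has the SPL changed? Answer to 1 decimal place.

Sound pressure is an amplitude quantity: ΔL = 20·log₁₀(p₂/p₁).
20·log₁₀(67.4) = 36.6 dB.

36.6 dB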